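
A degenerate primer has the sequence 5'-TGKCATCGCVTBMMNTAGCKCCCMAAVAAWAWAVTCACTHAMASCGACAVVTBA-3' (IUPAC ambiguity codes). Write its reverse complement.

5'-TVABBTGTCGSTKTDAGTGABTWTWTTBTTKGGGMGCTANKKVABGCGATGMCA-3'

Standard pairs A↔T, G↔C; ambiguity codes pair M↔K, W↔W, S↔S, B↔V, H↔D, N↔N. Complement (ACMGTAGCGBAVKKNATCGMGGGKTTBTTWTWTBAGTGADTKTSGCTGTBBAVT), then reverse for 5'→3'.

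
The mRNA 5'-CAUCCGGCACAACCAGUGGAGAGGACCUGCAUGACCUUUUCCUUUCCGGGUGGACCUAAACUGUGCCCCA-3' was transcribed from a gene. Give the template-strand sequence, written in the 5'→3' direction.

Replace U with T to get the coding DNA strand: CATCCGGCACAACCAGTGGAGAGGACCTGCATGACCTTTTCCTTTCCGGGTGGACCTAAACTGTGCCCCA. The template strand is its reverse complement (complement GTAGGCCGTGTTGGTCACCTCTCCTGGACGTACTGGAAAAGGAAAGGCCCACCTGGATTTGACACGGGGT, then reverse).

5'-TGGGGCACAGTTTAGGTCCACCCGGAAAGGAAAAGGTCATGCAGGTCCTCTCCACTGGTTGTGCCGGATG-3'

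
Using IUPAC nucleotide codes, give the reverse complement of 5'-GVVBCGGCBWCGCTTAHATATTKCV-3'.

5'-BGMAATATDTAAGCGWVGCCGVBBC-3'

Standard pairs A↔T, G↔C; ambiguity codes pair K↔M, W↔W, B↔V, H↔D. Complement (CBBVGCCGVWGCGAATDTATAAMGB), then reverse for 5'→3'.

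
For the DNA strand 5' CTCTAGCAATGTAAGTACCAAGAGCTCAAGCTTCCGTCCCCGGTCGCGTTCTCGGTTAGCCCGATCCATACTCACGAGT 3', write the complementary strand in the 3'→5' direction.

3'-GAGATCGTTACATTCATGGTTCTCGAGTTCGAAGGCAGGGGCCAGCGCAAGAGCCAATCGGGCTAGGTATGAGTGCTCA-5'

Base-pairing A↔T, G↔C gives the complement. The complementary strand is antiparallel, so paired with a 5'→3' strand it runs 3'→5'.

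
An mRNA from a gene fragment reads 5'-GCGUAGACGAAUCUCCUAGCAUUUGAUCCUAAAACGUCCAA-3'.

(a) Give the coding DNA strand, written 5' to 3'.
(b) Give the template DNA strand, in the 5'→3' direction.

(a) 5'-GCGTAGACGAATCTCCTAGCATTTGATCCTAAAACGTCCAA-3'
(b) 5'-TTGGACGTTTTAGGATCAAATGCTAGGAGATTCGTCTACGC-3'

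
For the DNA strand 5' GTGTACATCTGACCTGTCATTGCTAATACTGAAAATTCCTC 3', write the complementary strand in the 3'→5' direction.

Base-pairing A↔T, G↔C gives the complement. The complementary strand is antiparallel, so paired with a 5'→3' strand it runs 3'→5'.

3'-CACATGTAGACTGGACAGTAACGATTATGACTTTTAAGGAG-5'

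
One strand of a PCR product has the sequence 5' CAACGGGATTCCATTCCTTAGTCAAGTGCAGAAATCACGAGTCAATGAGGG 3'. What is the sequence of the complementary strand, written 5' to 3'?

5'-CCCTCATTGACTCGTGATTTCTGCACTTGACTAAGGAATGGAATCCCGTTG-3'

The complement of CAACGGGATTCCATTCCTTAGTCAAGTGCAGAAATCACGAGTCAATGAGGG is GTTGCCCTAAGGTAAGGAATCAGTTCACGTCTTTAGTGCTCAGTTACTCCC (A↔T, G↔C). DNA strands are antiparallel, so the complementary strand runs 3'→5'; reversing gives the 5'→3' form.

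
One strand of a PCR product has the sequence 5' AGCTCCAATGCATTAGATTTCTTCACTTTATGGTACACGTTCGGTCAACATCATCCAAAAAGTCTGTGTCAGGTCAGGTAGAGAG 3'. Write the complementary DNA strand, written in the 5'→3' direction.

5'-CTCTCTACCTGACCTGACACAGACTTTTTGGATGATGTTGACCGAACGTGTACCATAAAGTGAAGAAATCTAATGCATTGGAGCT-3'

The complement of AGCTCCAATGCATTAGATTTCTTCACTTTATGGTACACGTTCGGTCAACATCATCCAAAAAGTCTGTGTCAGGTCAGGTAGAGAG is TCGAGGTTACGTAATCTAAAGAAGTGAAATACCATGTGCAAGCCAGTTGTAGTAGGTTTTTCAGACACAGTCCAGTCCATCTCTC (A↔T, G↔C). DNA strands are antiparallel, so the complementary strand runs 3'→5'; reversing gives the 5'→3' form.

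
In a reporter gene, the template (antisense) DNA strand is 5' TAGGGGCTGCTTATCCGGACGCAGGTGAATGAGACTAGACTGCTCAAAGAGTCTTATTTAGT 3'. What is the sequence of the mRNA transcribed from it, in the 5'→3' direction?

RNA polymerase reads the template 3'→5' and synthesizes mRNA 5'→3' by base-pairing (A→U, T→A, G↔C). The complement of the template is ATCCCCGACGAATAGGCCTGCGTCCACTTACTCTGATCTGACGAGTTTCTCAGAATAAATCA; antiparallel, so 5'→3' the coding strand is ACTAAATAAGACTCTTTGAGCAGTCTAGTCTCATTCACCTGCGTCCGGATAAGCAGCCCCTA. Replace T with U for the mRNA.

5'-ACUAAAUAAGACUCUUUGAGCAGUCUAGUCUCAUUCACCUGCGUCCGGAUAAGCAGCCCCUA-3'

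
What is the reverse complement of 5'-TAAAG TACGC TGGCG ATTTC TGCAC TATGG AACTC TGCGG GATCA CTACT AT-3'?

Reading the sequence 3'→5' and pairing each base (A↔T, G↔C) gives the reverse complement directly.

5′-ATAGTAGTGATCCCGCAGAGTTCCATAGTGCAGAAATCGCCAGCGTACTTTA-3′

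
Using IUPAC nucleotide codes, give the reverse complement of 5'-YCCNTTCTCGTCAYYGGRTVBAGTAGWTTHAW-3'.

Standard pairs A↔T, G↔C; ambiguity codes pair R↔Y, W↔W, B↔V, H↔D, N↔N. Complement (RGGNAAGAGCAGTRRCCYABVTCATCWAADTW), then reverse for 5'→3'.

5′-WTDAAWCTACTVBAYCCRRTGACGAGAANGGR-3′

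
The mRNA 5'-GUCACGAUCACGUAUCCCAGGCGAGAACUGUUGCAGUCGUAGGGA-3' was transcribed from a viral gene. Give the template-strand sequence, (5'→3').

Replace U with T to get the coding DNA strand: GTCACGATCACGTATCCCAGGCGAGAACTGTTGCAGTCGTAGGGA. The template strand is its reverse complement (complement CAGTGCTAGTGCATAGGGTCCGCTCTTGACAACGTCAGCATCCCT, then reverse).

5'-TCCCTACGACTGCAACAGTTCTCGCCTGGGATACGTGATCGTGAC-3'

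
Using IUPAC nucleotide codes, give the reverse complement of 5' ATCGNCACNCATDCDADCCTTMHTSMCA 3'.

Standard pairs A↔T, G↔C; ambiguity codes pair M↔K, S↔S, D↔H, N↔N. Complement (TAGCNGTGNGTAHGHTHGGAAKDASKGT), then reverse for 5'→3'.

5'-TGKSADKAAGGHTHGHATGNGTGNCGAT-3'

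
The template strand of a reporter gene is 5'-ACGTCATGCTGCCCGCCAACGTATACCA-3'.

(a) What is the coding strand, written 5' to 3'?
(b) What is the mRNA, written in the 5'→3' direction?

(a) 5'-TGGTATACGTTGGCGGGCAGCATGACGT-3'
(b) 5'-UGGUAUACGUUGGCGGGCAGCAUGACGU-3'

(a) The coding strand is the reverse complement of the template: complement TGCAGTACGACGGGCGGTTGCATATGGT, then reverse.
(b) mRNA has the coding-strand sequence with T→U.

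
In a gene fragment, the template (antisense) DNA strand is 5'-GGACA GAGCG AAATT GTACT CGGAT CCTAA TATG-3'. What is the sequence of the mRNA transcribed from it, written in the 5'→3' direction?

5′-CAUAUUAGGAUCCGAGUACAAUUUCGCUCUGUCC-3′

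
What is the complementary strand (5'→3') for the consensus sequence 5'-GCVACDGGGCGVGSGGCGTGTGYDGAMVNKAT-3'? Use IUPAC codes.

5'-ATMNBKTCHRCACACGCCSCBCGCCCHGTBGC-3'

Standard pairs A↔T, G↔C; ambiguity codes pair Y↔R, M↔K, S↔S, D↔H, V↔B, N↔N. Complement (CGBTGHCCCGCBCSCCGCACACRHCTKBNMTA), then reverse for 5'→3'.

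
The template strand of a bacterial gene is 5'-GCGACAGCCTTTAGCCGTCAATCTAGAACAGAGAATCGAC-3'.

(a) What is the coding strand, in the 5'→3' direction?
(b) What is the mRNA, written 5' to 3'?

(a) The coding strand is the reverse complement of the template: complement CGCTGTCGGAAATCGGCAGTTAGATCTTGTCTCTTAGCTG, then reverse.
(b) mRNA has the coding-strand sequence with T→U.

(a) 5'-GTCGATTCTCTGTTCTAGATTGACGGCTAAAGGCTGTCGC-3'
(b) 5'-GUCGAUUCUCUGUUCUAGAUUGACGGCUAAAGGCUGUCGC-3'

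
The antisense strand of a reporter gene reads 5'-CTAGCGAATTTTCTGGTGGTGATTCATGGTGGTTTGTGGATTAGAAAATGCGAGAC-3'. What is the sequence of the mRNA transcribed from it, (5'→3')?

The mRNA has the sequence of the coding strand (reverse complement of the template) with T→U. Reverse complement of CTAGCGAATTTTCTGGTGGTGATTCATGGTGGTTTGTGGATTAGAAAATGCGAGAC is GTCTCGCATTTTCTAATCCACAAACCACCATGAATCACCACCAGAAAATTCGCTAG; then T→U.

5'-GUCUCGCAUUUUCUAAUCCACAAACCACCAUGAAUCACCACCAGAAAAUUCGCUAG-3'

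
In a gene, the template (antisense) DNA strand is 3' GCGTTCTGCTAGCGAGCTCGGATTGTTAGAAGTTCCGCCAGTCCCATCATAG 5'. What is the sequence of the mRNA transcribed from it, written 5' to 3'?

5'-CGCAAGACGAUCGCUCGAGCCUAACAAUCUUCAAGGCGGUCAGGGUAGUAUC-3'

Reading the template 3'→5' as shown, RNA polymerase pairs each base (A→U, T→A, G↔C) to build mRNA 5'→3' directly.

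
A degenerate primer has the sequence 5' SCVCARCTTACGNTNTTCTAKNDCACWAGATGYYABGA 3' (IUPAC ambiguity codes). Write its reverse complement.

5'-TCVTRRCATCTWGTGHNMTAGAANANCGTAAGYTGBGS-3'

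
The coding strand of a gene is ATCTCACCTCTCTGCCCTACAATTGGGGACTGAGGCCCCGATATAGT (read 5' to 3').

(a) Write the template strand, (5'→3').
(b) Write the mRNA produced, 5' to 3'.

(a) The template strand is the reverse complement of the coding strand: complement TAGAGTGGAGAGACGGGATGTTAACCCCTGACTCCGGGGCTATATCA, then reverse.
(b) mRNA matches the coding strand with T→U.

(a) 5'-ACTATATCGGGGCCTCAGTCCCCAATTGTAGGGCAGAGAGGTGAGAT-3'
(b) 5'-AUCUCACCUCUCUGCCCUACAAUUGGGGACUGAGGCCCCGAUAUAGU-3'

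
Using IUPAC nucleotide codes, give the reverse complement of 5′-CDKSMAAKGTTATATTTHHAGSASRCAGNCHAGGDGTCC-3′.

Standard pairs A↔T, G↔C; ambiguity codes pair R↔Y, M↔K, S↔S, D↔H, N↔N. Complement (GHMSKTTMCAATATAAADDTCSTSYGTCNGDTCCHCAGG), then reverse for 5'→3'.

5'-GGACHCCTDGNCTGYSTSCTDDAAATATAACMTTKSMHG-3'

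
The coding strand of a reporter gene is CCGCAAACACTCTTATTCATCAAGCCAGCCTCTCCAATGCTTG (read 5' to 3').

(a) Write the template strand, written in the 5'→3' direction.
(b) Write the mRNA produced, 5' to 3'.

(a) The template strand is the reverse complement of the coding strand: complement GGCGTTTGTGAGAATAAGTAGTTCGGTCGGAGAGGTTACGAAC, then reverse.
(b) mRNA matches the coding strand with T→U.

(a) 5′-CAAGCATTGGAGAGGCTGGCTTGATGAATAAGAGTGTTTGCGG-3′
(b) 5'-CCGCAAACACUCUUAUUCAUCAAGCCAGCCUCUCCAAUGCUUG-3'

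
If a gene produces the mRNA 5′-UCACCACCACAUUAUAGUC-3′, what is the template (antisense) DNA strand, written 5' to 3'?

5'-GACTATAATGTGGTGGTGA-3'

Replace U with T to get the coding DNA strand: TCACCACCACATTATAGTC. The template strand is its reverse complement (complement AGTGGTGGTGTAATATCAG, then reverse).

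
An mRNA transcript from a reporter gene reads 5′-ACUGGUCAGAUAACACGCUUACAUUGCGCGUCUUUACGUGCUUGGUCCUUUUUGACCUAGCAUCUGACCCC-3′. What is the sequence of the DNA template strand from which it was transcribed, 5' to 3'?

Replace U with T to get the coding DNA strand: ACTGGTCAGATAACACGCTTACATTGCGCGTCTTTACGTGCTTGGTCCTTTTTGACCTAGCATCTGACCCC. The template strand is its reverse complement (complement TGACCAGTCTATTGTGCGAATGTAACGCGCAGAAATGCACGAACCAGGAAAAACTGGATCGTAGACTGGGG, then reverse).

5'-GGGGTCAGATGCTAGGTCAAAAAGGACCAAGCACGTAAAGACGCGCAATGTAAGCGTGTTATCTGACCAGT-3'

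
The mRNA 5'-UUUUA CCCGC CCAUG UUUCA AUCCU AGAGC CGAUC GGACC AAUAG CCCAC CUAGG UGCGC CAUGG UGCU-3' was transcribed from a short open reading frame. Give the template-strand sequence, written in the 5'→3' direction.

5'-AGCACCATGGCGCACCTAGGTGGGCTATTGGTCCGATCGGCTCTAGGATTGAAACATGGGCGGGTAAAA-3'

Replace U with T to get the coding DNA strand: TTTTACCCGCCCATGTTTCAATCCTAGAGCCGATCGGACCAATAGCCCACCTAGGTGCGCCATGGTGCT. The template strand is its reverse complement (complement AAAATGGGCGGGTACAAAGTTAGGATCTCGGCTAGCCTGGTTATCGGGTGGATCCACGCGGTACCACGA, then reverse).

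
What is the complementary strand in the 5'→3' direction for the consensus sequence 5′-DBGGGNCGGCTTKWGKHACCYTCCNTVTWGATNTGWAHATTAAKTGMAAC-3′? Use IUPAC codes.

5'-GTTKCAMTTAATDTWCANATCWABANGGARGGTDMCWMAAGCCGNCCCVH-3'

Standard pairs A↔T, G↔C; ambiguity codes pair Y↔R, M↔K, W↔W, B↔V, D↔H, N↔N. Complement (HVCCCNGCCGAAMWCMDTGGRAGGNABAWCTANACWTDTAATTMACKTTG), then reverse for 5'→3'.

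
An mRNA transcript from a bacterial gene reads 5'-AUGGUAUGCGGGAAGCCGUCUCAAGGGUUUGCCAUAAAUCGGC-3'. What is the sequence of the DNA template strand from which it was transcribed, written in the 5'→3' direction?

Replace U with T to get the coding DNA strand: ATGGTATGCGGGAAGCCGTCTCAAGGGTTTGCCATAAATCGGC. The template strand is its reverse complement (complement TACCATACGCCCTTCGGCAGAGTTCCCAAACGGTATTTAGCCG, then reverse).

5′-GCCGATTTATGGCAAACCCTTGAGACGGCTTCCCGCATACCAT-3′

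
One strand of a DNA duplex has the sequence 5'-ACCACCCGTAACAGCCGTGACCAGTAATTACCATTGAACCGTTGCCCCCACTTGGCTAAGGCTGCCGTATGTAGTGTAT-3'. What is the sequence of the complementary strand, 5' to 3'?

The complement of ACCACCCGTAACAGCCGTGACCAGTAATTACCATTGAACCGTTGCCCCCACTTGGCTAAGGCTGCCGTATGTAGTGTAT is TGGTGGGCATTGTCGGCACTGGTCATTAATGGTAACTTGGCAACGGGGGTGAACCGATTCCGACGGCATACATCACATA (A↔T, G↔C). DNA strands are antiparallel, so the complementary strand runs 3'→5'; reversing gives the 5'→3' form.

5'-ATACACTACATACGGCAGCCTTAGCCAAGTGGGGGCAACGGTTCAATGGTAATTACTGGTCACGGCTGTTACGGGTGGT-3'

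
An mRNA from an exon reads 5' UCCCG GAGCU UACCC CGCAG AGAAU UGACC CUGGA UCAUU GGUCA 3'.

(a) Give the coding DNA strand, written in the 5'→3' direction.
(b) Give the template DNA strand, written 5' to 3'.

(a) The coding strand matches the mRNA with U→T.
(b) The template strand is the reverse complement of the coding strand.

(a) 5'-TCCCGGAGCTTACCCCGCAGAGAATTGACCCTGGATCATTGGTCA-3'
(b) 5'-TGACCAATGATCCAGGGTCAATTCTCTGCGGGGTAAGCTCCGGGA-3'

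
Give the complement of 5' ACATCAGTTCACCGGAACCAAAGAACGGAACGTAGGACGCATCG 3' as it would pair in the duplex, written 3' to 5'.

3′-TGTAGTCAAGTGGCCTTGGTTTCTTGCCTTGCATCCTGCGTAGC-5′

Base-pairing A↔T, G↔C gives the complement. The complementary strand is antiparallel, so paired with a 5'→3' strand it runs 3'→5'.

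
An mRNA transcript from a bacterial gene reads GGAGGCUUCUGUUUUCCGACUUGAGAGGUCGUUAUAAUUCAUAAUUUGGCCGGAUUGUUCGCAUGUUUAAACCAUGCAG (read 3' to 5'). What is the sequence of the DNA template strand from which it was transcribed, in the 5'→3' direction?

5'-CCTCCGAAGACAAAAGGCTGAACTCTCCAGCAATATTAAGTATTAAACCGGCCTAACAAGCGTACAAATTTGGTACGTC-3'

Written 5'→3' the mRNA is GACGUACCAAAUUUGUACGCUUGUUAGGCCGGUUUAAUACUUAAUAUUGCUGGAGAGUUCAGCCUUUUGUCUUCGGAGG, so the coding DNA strand is GACGTACCAAATTTGTACGCTTGTTAGGCCGGTTTAATACTTAATATTGCTGGAGAGTTCAGCCTTTTGTCTTCGGAGG. The template is its reverse complement.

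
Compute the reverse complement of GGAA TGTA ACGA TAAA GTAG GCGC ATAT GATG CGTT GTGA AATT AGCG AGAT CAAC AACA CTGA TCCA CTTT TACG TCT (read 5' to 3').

5'-AGACGTAAAAGTGGATCAGTGTTGTTGATCTCGCTAATTTCACAACGCATCATATGCGCCTACTTTATCGTTACATTCC-3'

Complement each base (A↔T, G↔C): CCTTACATTGCTATTTCATCCGCGTATACTACGCAACACTTTAATCGCTCTAGTTGTTGTGACTAGGTGAAAATGCAGA. Then reverse.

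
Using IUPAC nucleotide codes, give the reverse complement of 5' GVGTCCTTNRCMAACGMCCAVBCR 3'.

Standard pairs A↔T, G↔C; ambiguity codes pair R↔Y, M↔K, B↔V, N↔N. Complement (CBCAGGAANYGKTTGCKGGTBVGY), then reverse for 5'→3'.

5'-YGVBTGGKCGTTKGYNAAGGACBC-3'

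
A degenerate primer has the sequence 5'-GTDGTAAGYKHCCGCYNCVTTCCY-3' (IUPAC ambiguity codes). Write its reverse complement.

Standard pairs A↔T, G↔C; ambiguity codes pair Y↔R, K↔M, D↔H, V↔B, N↔N. Complement (CAHCATTCRMDGGCGRNGBAAGGR), then reverse for 5'→3'.

5'-RGGAABGNRGCGGDMRCTTACHAC-3'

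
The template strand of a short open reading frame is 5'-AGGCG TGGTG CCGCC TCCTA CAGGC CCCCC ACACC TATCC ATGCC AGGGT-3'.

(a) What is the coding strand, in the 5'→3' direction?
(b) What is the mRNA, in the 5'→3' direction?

(a) 5'-ACCCTGGCATGGATAGGTGTGGGGGGCCTGTAGGAGGCGGCACCACGCCT-3'
(b) 5′-ACCCUGGCAUGGAUAGGUGUGGGGGGCCUGUAGGAGGCGGCACCACGCCU-3′

(a) The coding strand is the reverse complement of the template: complement TCCGCACCACGGCGGAGGATGTCCGGGGGGTGTGGATAGGTACGGTCCCA, then reverse.
(b) mRNA has the coding-strand sequence with T→U.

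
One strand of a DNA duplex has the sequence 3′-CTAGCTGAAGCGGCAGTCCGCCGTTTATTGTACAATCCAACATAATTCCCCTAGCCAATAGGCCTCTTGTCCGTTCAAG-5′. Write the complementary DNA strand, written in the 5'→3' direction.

5'-GATCGACTTCGCCGTCAGGCGGCAAATAACATGTTAGGTTGTATTAAGGGGATCGGTTATCCGGAGAACAGGCAAGTTC-3'

The strand is given 3'→5', so its complement runs 5'→3' in the same left-to-right order: pair each base A↔T, G↔C.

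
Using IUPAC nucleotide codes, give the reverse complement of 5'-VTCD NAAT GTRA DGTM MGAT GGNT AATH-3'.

Standard pairs A↔T, G↔C; ambiguity codes pair R↔Y, M↔K, D↔H, V↔B, N↔N. Complement (BAGHNTTACAYTHCAKKCTACCNATTAD), then reverse for 5'→3'.

5'-DATTANCCATCKKACHTYACATTNHGAB-3'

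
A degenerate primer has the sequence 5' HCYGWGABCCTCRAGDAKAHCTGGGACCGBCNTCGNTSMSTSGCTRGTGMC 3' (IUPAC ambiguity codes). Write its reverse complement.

Standard pairs A↔T, G↔C; ambiguity codes pair R↔Y, M↔K, W↔W, S↔S, B↔V, D↔H, N↔N. Complement (DGRCWCTVGGAGYTCHTMTDGACCCTGGCVGNAGCNASKSASCGAYCACKG), then reverse for 5'→3'.

5'-GKCACYAGCSASKSANCGANGVCGGTCCCAGDTMTHCTYGAGGVTCWCRGD-3'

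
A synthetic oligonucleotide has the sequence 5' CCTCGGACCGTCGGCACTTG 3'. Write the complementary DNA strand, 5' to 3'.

Pairing A↔T and G↔C gives GGAGCCTGGCAGCCGTGAAC, running 3'→5'. Reverse for the 5'→3' convention.

5'-CAAGTGCCGACGGTCCGAGG-3'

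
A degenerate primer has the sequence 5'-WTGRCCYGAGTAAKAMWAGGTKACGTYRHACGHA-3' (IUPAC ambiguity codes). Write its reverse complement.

5'-TDCGTDYRACGTMACCTWKTMTTACTCRGGYCAW-3'

Standard pairs A↔T, G↔C; ambiguity codes pair R↔Y, M↔K, W↔W, H↔D. Complement (WACYGGRCTCATTMTKWTCCAMTGCARYDTGCDT), then reverse for 5'→3'.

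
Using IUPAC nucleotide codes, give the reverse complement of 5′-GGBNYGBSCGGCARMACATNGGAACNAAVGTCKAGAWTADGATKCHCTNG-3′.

Standard pairs A↔T, G↔C; ambiguity codes pair R↔Y, M↔K, W↔W, S↔S, B↔V, D↔H, N↔N. Complement (CCVNRCVSGCCGTYKTGTANCCTTGNTTBCAGMTCTWATHCTAMGDGANC), then reverse for 5'→3'.

5'-CNAGDGMATCHTAWTCTMGACBTTNGTTCCNATGTKYTGCCGSVCRNVCC-3'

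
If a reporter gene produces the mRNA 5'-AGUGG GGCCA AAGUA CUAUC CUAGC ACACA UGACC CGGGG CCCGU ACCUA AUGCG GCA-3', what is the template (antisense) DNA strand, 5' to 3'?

5'-TGCCGCATTAGGTACGGGCCCCGGGTCATGTGTGCTAGGATAGTACTTTGGCCCCACT-3'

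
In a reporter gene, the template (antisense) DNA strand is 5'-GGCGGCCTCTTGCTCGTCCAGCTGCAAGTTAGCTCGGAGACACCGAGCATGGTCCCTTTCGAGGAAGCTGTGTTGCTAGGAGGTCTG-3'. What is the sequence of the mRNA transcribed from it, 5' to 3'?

The mRNA has the sequence of the coding strand (reverse complement of the template) with T→U. Reverse complement of GGCGGCCTCTTGCTCGTCCAGCTGCAAGTTAGCTCGGAGACACCGAGCATGGTCCCTTTCGAGGAAGCTGTGTTGCTAGGAGGTCTG is CAGACCTCCTAGCAACACAGCTTCCTCGAAAGGGACCATGCTCGGTGTCTCCGAGCTAACTTGCAGCTGGACGAGCAAGAGGCCGCC; then T→U.

5'-CAGACCUCCUAGCAACACAGCUUCCUCGAAAGGGACCAUGCUCGGUGUCUCCGAGCUAACUUGCAGCUGGACGAGCAAGAGGCCGCC-3'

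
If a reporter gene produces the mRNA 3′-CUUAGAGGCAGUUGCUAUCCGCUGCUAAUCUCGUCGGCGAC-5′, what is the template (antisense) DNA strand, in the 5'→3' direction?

Written 5'→3' the mRNA is CAGCGGCUGCUCUAAUCGUCGCCUAUCGUUGACGGAGAUUC, so the coding DNA strand is CAGCGGCTGCTCTAATCGTCGCCTATCGTTGACGGAGATTC. The template is its reverse complement.

5′-GAATCTCCGTCAACGATAGGCGACGATTAGAGCAGCCGCTG-3′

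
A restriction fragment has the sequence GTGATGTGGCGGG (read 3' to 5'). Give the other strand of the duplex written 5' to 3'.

The strand is given 3'→5', so its complement runs 5'→3' in the same left-to-right order: pair each base A↔T, G↔C.

5'-CACTACACCGCCC-3'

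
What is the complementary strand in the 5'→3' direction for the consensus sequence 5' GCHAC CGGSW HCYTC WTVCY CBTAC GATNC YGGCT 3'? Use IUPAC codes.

5'-AGCCRGNATCGTAVGRGBAWGARGDWSCCGGTDGC-3'

Standard pairs A↔T, G↔C; ambiguity codes pair Y↔R, W↔W, S↔S, B↔V, H↔D, N↔N. Complement (CGDTGGCCSWDGRAGWABGRGVATGCTANGRCCGA), then reverse for 5'→3'.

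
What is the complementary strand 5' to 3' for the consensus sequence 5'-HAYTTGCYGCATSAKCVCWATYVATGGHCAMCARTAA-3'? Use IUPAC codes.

5'-TTAYTGKTGDCCATBRATWGBGMTSATGCRGCAARTD-3'

Standard pairs A↔T, G↔C; ambiguity codes pair R↔Y, M↔K, W↔W, S↔S, H↔D, V↔B. Complement (DTRAACGRCGTASTMGBGWTARBTACCDGTKGTYATT), then reverse for 5'→3'.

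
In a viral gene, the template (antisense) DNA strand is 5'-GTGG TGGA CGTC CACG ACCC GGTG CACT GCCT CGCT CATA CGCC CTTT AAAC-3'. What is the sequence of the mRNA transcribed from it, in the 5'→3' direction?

5′-GUUUAAAGGGCGUAUGAGCGAGGCAGUGCACCGGGUCGUGGACGUCCACCAC-3′

The mRNA has the sequence of the coding strand (reverse complement of the template) with T→U. Reverse complement of GTGGTGGACGTCCACGACCCGGTGCACTGCCTCGCTCATACGCCCTTTAAAC is GTTTAAAGGGCGTATGAGCGAGGCAGTGCACCGGGTCGTGGACGTCCACCAC; then T→U.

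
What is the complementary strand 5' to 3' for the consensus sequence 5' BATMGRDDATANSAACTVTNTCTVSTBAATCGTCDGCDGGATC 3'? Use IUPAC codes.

Standard pairs A↔T, G↔C; ambiguity codes pair R↔Y, M↔K, S↔S, B↔V, D↔H, N↔N. Complement (VTAKCYHHTATNSTTGABANAGABSAVTTAGCAGHCGHCCTAG), then reverse for 5'→3'.

5'-GATCCHGCHGACGATTVASBAGANABAGTTSNTATHHYCKATV-3'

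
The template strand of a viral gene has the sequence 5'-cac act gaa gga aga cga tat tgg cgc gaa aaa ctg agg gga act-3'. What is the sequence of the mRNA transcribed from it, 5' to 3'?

5'-AGUUCCCCUCAGUUUUUCGCGCCAAUAUCGUCUUCCUUCAGUGUG-3'

RNA polymerase reads the template 3'→5' and synthesizes mRNA 5'→3' by base-pairing (A→U, T→A, G↔C). The complement of the template is GTGTGACTTCCTTCTGCTATAACCGCGCTTTTTGACTCCCCTTGA; antiparallel, so 5'→3' the coding strand is AGTTCCCCTCAGTTTTTCGCGCCAATATCGTCTTCCTTCAGTGTG. Replace T with U for the mRNA.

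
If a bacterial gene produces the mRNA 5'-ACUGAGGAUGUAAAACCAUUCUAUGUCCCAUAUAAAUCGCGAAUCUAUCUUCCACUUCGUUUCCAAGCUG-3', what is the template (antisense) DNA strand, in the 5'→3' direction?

5'-CAGCTTGGAAACGAAGTGGAAGATAGATTCGCGATTTATATGGGACATAGAATGGTTTTACATCCTCAGT-3'

Replace U with T to get the coding DNA strand: ACTGAGGATGTAAAACCATTCTATGTCCCATATAAATCGCGAATCTATCTTCCACTTCGTTTCCAAGCTG. The template strand is its reverse complement (complement TGACTCCTACATTTTGGTAAGATACAGGGTATATTTAGCGCTTAGATAGAAGGTGAAGCAAAGGTTCGAC, then reverse).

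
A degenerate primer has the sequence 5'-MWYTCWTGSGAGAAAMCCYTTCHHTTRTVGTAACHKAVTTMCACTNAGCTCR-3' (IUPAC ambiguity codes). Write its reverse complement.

5'-YGAGCTNAGTGKAABTMDGTTACBAYAADDGAARGGKTTTCTCSCAWGARWK-3'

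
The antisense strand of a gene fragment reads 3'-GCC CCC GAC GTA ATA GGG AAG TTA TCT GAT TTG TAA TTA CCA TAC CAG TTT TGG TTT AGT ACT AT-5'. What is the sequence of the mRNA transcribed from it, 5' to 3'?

Reading the template 3'→5' as shown, RNA polymerase pairs each base (A→U, T→A, G↔C) to build mRNA 5'→3' directly.

5'-CGGGGGCUGCAUUAUCCCUUCAAUAGACUAAACAUUAAUGGUAUGGUCAAAACCAAAUCAUGAUA-3'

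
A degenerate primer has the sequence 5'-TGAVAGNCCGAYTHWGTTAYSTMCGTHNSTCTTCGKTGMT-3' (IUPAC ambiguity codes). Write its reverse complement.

5'-AKCAMCGAAGASNDACGKASRTAACWDARTCGGNCTBTCA-3'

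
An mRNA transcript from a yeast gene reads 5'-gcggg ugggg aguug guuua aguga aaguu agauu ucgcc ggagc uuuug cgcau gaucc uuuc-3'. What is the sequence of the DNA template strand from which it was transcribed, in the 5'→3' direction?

5′-GAAAGGATCATGCGCAAAAGCTCCGGCGAAATCTAACTTTCACTTAAACCAACTCCCCACCCGC-3′

Replace U with T to get the coding DNA strand: GCGGGTGGGGAGTTGGTTTAAGTGAAAGTTAGATTTCGCCGGAGCTTTTGCGCATGATCCTTTC. The template strand is its reverse complement (complement CGCCCACCCCTCAACCAAATTCACTTTCAATCTAAAGCGGCCTCGAAAACGCGTACTAGGAAAG, then reverse).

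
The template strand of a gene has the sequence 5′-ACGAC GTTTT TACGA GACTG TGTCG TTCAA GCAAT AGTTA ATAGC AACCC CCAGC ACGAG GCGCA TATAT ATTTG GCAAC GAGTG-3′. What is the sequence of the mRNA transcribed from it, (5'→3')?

5'-CACUCGUUGCCAAAUAUAUAUGCGCCUCGUGCUGGGGGUUGCUAUUAACUAUUGCUUGAACGACACAGUCUCGUAAAAACGUCGU-3'

The mRNA has the sequence of the coding strand (reverse complement of the template) with T→U. Reverse complement of ACGACGTTTTTACGAGACTGTGTCGTTCAAGCAATAGTTAATAGCAACCCCCAGCACGAGGCGCATATATATTTGGCAACGAGTG is CACTCGTTGCCAAATATATATGCGCCTCGTGCTGGGGGTTGCTATTAACTATTGCTTGAACGACACAGTCTCGTAAAAACGTCGT; then T→U.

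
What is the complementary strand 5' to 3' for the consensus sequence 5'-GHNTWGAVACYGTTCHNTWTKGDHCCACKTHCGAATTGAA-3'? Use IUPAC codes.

5'-TTCAATTCGDAMGTGGDHCMAWANDGAACRGTBTCWANDC-3'

Standard pairs A↔T, G↔C; ambiguity codes pair Y↔R, K↔M, W↔W, D↔H, V↔B, N↔N. Complement (CDNAWCTBTGRCAAGDNAWAMCHDGGTGMADGCTTAACTT), then reverse for 5'→3'.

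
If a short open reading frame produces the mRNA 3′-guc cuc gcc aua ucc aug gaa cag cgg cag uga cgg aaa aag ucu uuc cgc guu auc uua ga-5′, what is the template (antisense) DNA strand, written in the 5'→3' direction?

Written 5'→3' the mRNA is AGAUUCUAUUGCGCCUUUCUGAAAAAGGCAGUGACGGCGACAAGGUACCUAUACCGCUCCUG, so the coding DNA strand is AGATTCTATTGCGCCTTTCTGAAAAAGGCAGTGACGGCGACAAGGTACCTATACCGCTCCTG. The template is its reverse complement.

5′-CAGGAGCGGTATAGGTACCTTGTCGCCGTCACTGCCTTTTTCAGAAAGGCGCAATAGAATCT-3′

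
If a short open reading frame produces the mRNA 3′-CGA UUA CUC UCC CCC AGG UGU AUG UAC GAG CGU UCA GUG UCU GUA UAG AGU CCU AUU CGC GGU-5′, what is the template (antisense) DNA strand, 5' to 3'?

5′-GCTAATGAGAGGGGGTCCACATACATGCTCGCAAGTCACAGACATATCTCAGGATAAGCGCCA-3′

Written 5'→3' the mRNA is UGGCGCUUAUCCUGAGAUAUGUCUGUGACUUGCGAGCAUGUAUGUGGACCCCCUCUCAUUAGC, so the coding DNA strand is TGGCGCTTATCCTGAGATATGTCTGTGACTTGCGAGCATGTATGTGGACCCCCTCTCATTAGC. The template is its reverse complement.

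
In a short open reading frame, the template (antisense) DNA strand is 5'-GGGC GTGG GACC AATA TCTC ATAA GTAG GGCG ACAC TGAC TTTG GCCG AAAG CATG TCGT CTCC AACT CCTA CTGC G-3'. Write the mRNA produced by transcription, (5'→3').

5'-CGCAGUAGGAGUUGGAGACGACAUGCUUUCGGCCAAAGUCAGUGUCGCCCUACUUAUGAGAUAUUGGUCCCACGCCC-3'

RNA polymerase reads the template 3'→5' and synthesizes mRNA 5'→3' by base-pairing (A→U, T→A, G↔C). The complement of the template is CCCGCACCCTGGTTATAGAGTATTCATCCCGCTGTGACTGAAACCGGCTTTCGTACAGCAGAGGTTGAGGATGACGC; antiparallel, so 5'→3' the coding strand is CGCAGTAGGAGTTGGAGACGACATGCTTTCGGCCAAAGTCAGTGTCGCCCTACTTATGAGATATTGGTCCCACGCCC. Replace T with U for the mRNA.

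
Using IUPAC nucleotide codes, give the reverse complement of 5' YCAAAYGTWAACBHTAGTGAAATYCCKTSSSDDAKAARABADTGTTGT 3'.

Standard pairs A↔T, G↔C; ambiguity codes pair R↔Y, K↔M, W↔W, S↔S, B↔V, D↔H. Complement (RGTTTRCAWTTGVDATCACTTTARGGMASSSHHTMTTYTVTHACAACA), then reverse for 5'→3'.

5'-ACAACAHTVTYTTMTHHSSSAMGGRATTTCACTADVGTTWACRTTTGR-3'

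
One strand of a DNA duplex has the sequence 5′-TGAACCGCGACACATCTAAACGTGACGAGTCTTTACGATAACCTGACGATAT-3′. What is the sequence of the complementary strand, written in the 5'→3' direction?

5′-ATATCGTCAGGTTATCGTAAAGACTCGTCACGTTTAGATGTGTCGCGGTTCA-3′

The complement of TGAACCGCGACACATCTAAACGTGACGAGTCTTTACGATAACCTGACGATAT is ACTTGGCGCTGTGTAGATTTGCACTGCTCAGAAATGCTATTGGACTGCTATA (A↔T, G↔C). DNA strands are antiparallel, so the complementary strand runs 3'→5'; reversing gives the 5'→3' form.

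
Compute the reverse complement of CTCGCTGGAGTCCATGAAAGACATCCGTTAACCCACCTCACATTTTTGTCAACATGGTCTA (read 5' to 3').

Complement each base (A↔T, G↔C): GAGCGACCTCAGGTACTTTCTGTAGGCAATTGGGTGGAGTGTAAAAACAGTTGTACCAGAT. Then reverse.

5'-TAGACCATGTTGACAAAAATGTGAGGTGGGTTAACGGATGTCTTTCATGGACTCCAGCGAG-3'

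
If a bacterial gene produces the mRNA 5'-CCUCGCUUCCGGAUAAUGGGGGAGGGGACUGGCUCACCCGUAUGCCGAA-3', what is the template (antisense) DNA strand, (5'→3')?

Replace U with T to get the coding DNA strand: CCTCGCTTCCGGATAATGGGGGAGGGGACTGGCTCACCCGTATGCCGAA. The template strand is its reverse complement (complement GGAGCGAAGGCCTATTACCCCCTCCCCTGACCGAGTGGGCATACGGCTT, then reverse).

5′-TTCGGCATACGGGTGAGCCAGTCCCCTCCCCCATTATCCGGAAGCGAGG-3′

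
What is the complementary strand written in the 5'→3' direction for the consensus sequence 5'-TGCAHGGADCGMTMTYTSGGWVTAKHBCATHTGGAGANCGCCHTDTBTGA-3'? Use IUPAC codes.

5′-TCAVAHADGGCGNTCTCCADATGVDMTABWCCSARAKAKCGHTCCDTGCA-3′

Standard pairs A↔T, G↔C; ambiguity codes pair Y↔R, M↔K, W↔W, S↔S, B↔V, D↔H, N↔N. Complement (ACGTDCCTHGCKAKARASCCWBATMDVGTADACCTCTNGCGGDAHAVACT), then reverse for 5'→3'.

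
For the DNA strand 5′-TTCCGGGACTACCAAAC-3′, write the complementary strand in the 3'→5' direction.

3'-AAGGCCCTGATGGTTTG-5'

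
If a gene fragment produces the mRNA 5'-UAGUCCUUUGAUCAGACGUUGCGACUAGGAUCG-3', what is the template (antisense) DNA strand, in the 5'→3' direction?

Replace U with T to get the coding DNA strand: TAGTCCTTTGATCAGACGTTGCGACTAGGATCG. The template strand is its reverse complement (complement ATCAGGAAACTAGTCTGCAACGCTGATCCTAGC, then reverse).

5′-CGATCCTAGTCGCAACGTCTGATCAAAGGACTA-3′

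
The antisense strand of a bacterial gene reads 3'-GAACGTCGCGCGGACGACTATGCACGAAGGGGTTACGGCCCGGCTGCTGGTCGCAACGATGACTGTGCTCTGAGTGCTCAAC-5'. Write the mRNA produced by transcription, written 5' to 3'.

5'-CUUGCAGCGCGCCUGCUGAUACGUGCUUCCCCAAUGCCGGGCCGACGACCAGCGUUGCUACUGACACGAGACUCACGAGUUG-3'

Reading the template 3'→5' as shown, RNA polymerase pairs each base (A→U, T→A, G↔C) to build mRNA 5'→3' directly.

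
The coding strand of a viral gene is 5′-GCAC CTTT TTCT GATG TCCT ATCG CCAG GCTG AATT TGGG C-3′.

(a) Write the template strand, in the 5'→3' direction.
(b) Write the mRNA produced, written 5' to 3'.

(a) The template strand is the reverse complement of the coding strand: complement CGTGGAAAAAGACTACAGGATAGCGGTCCGACTTAAACCCG, then reverse.
(b) mRNA matches the coding strand with T→U.

(a) 5′-GCCCAAATTCAGCCTGGCGATAGGACATCAGAAAAAGGTGC-3′
(b) 5′-GCACCUUUUUCUGAUGUCCUAUCGCCAGGCUGAAUUUGGGC-3′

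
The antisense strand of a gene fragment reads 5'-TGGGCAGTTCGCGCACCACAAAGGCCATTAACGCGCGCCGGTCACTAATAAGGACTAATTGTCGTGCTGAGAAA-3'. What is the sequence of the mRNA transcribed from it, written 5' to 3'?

RNA polymerase reads the template 3'→5' and synthesizes mRNA 5'→3' by base-pairing (A→U, T→A, G↔C). The complement of the template is ACCCGTCAAGCGCGTGGTGTTTCCGGTAATTGCGCGCGGCCAGTGATTATTCCTGATTAACAGCACGACTCTTT; antiparallel, so 5'→3' the coding strand is TTTCTCAGCACGACAATTAGTCCTTATTAGTGACCGGCGCGCGTTAATGGCCTTTGTGGTGCGCGAACTGCCCA. Replace T with U for the mRNA.

5'-UUUCUCAGCACGACAAUUAGUCCUUAUUAGUGACCGGCGCGCGUUAAUGGCCUUUGUGGUGCGCGAACUGCCCA-3'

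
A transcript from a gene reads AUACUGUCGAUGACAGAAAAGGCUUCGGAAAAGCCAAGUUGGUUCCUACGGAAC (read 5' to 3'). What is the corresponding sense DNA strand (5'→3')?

The coding DNA strand has the same 5'→3' sequence as the mRNA with U replaced by T.

5'-ATACTGTCGATGACAGAAAAGGCTTCGGAAAAGCCAAGTTGGTTCCTACGGAAC-3'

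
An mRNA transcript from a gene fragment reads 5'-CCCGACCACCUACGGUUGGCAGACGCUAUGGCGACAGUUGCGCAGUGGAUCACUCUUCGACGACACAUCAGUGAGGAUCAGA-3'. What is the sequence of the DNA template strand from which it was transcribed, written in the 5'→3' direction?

5'-TCTGATCCTCACTGATGTGTCGTCGAAGAGTGATCCACTGCGCAACTGTCGCCATAGCGTCTGCCAACCGTAGGTGGTCGGG-3'

Replace U with T to get the coding DNA strand: CCCGACCACCTACGGTTGGCAGACGCTATGGCGACAGTTGCGCAGTGGATCACTCTTCGACGACACATCAGTGAGGATCAGA. The template strand is its reverse complement (complement GGGCTGGTGGATGCCAACCGTCTGCGATACCGCTGTCAACGCGTCACCTAGTGAGAAGCTGCTGTGTAGTCACTCCTAGTCT, then reverse).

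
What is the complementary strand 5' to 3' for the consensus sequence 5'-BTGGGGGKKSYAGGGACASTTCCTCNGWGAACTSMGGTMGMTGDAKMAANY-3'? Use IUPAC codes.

Standard pairs A↔T, G↔C; ambiguity codes pair Y↔R, M↔K, W↔W, S↔S, B↔V, D↔H, N↔N. Complement (VACCCCCMMSRTCCCTGTSAAGGAGNCWCTTGASKCCAKCKACHTMKTTNR), then reverse for 5'→3'.

5′-RNTTKMTHCAKCKACCKSAGTTCWCNGAGGAASTGTCCCTRSMMCCCCCAV-3′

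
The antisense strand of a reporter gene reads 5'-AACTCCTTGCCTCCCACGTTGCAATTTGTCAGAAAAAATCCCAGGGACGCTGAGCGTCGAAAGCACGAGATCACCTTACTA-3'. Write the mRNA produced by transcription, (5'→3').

RNA polymerase reads the template 3'→5' and synthesizes mRNA 5'→3' by base-pairing (A→U, T→A, G↔C). The complement of the template is TTGAGGAACGGAGGGTGCAACGTTAAACAGTCTTTTTTAGGGTCCCTGCGACTCGCAGCTTTCGTGCTCTAGTGGAATGAT; antiparallel, so 5'→3' the coding strand is TAGTAAGGTGATCTCGTGCTTTCGACGCTCAGCGTCCCTGGGATTTTTTCTGACAAATTGCAACGTGGGAGGCAAGGAGTT. Replace T with U for the mRNA.

5'-UAGUAAGGUGAUCUCGUGCUUUCGACGCUCAGCGUCCCUGGGAUUUUUUCUGACAAAUUGCAACGUGGGAGGCAAGGAGUU-3'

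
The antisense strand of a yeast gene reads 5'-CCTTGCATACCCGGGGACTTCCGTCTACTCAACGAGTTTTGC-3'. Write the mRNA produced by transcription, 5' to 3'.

RNA polymerase reads the template 3'→5' and synthesizes mRNA 5'→3' by base-pairing (A→U, T→A, G↔C). The complement of the template is GGAACGTATGGGCCCCTGAAGGCAGATGAGTTGCTCAAAACG; antiparallel, so 5'→3' the coding strand is GCAAAACTCGTTGAGTAGACGGAAGTCCCCGGGTATGCAAGG. Replace T with U for the mRNA.

5'-GCAAAACUCGUUGAGUAGACGGAAGUCCCCGGGUAUGCAAGG-3'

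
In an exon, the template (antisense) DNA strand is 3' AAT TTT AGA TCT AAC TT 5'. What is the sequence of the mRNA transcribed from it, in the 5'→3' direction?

Reading the template 3'→5' as shown, RNA polymerase pairs each base (A→U, T→A, G↔C) to build mRNA 5'→3' directly.

5'-UUAAAAUCUAGAUUGAA-3'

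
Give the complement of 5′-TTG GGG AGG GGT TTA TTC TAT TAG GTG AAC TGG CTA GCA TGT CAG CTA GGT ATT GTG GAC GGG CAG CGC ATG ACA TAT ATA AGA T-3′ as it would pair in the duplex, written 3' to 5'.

Base-pairing A↔T, G↔C gives the complement. The complementary strand is antiparallel, so paired with a 5'→3' strand it runs 3'→5'.

3'-AACCCCTCCCCAAATAAGATAATCCACTTGACCGATCGTACAGTCGATCCATAACACCTGCCCGTCGCGTACTGTATATATTCTA-5'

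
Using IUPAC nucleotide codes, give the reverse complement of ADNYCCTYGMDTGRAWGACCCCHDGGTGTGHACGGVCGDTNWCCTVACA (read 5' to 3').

5'-TGTBAGGWNAHCGBCCGTDCACACCHDGGGGTCWTYCAHKCRAGGRNHT-3'

Standard pairs A↔T, G↔C; ambiguity codes pair R↔Y, M↔K, W↔W, D↔H, V↔B, N↔N. Complement (THNRGGARCKHACYTWCTGGGGDHCCACACDTGCCBGCHANWGGABTGT), then reverse for 5'→3'.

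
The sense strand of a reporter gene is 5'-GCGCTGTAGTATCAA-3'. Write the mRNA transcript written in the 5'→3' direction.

5′-GCGCUGUAGUAUCAA-3′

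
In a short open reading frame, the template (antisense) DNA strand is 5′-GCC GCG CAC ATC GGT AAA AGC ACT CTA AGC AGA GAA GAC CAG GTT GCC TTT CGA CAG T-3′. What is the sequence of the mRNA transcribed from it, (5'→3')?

5′-ACUGUCGAAAGGCAACCUGGUCUUCUCUGCUUAGAGUGCUUUUACCGAUGUGCGCGGC-3′

RNA polymerase reads the template 3'→5' and synthesizes mRNA 5'→3' by base-pairing (A→U, T→A, G↔C). The complement of the template is CGGCGCGTGTAGCCATTTTCGTGAGATTCGTCTCTTCTGGTCCAACGGAAAGCTGTCA; antiparallel, so 5'→3' the coding strand is ACTGTCGAAAGGCAACCTGGTCTTCTCTGCTTAGAGTGCTTTTACCGATGTGCGCGGC. Replace T with U for the mRNA.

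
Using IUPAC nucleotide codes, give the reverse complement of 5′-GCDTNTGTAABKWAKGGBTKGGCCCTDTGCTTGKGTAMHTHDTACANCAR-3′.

5′-YTGNTGTAHDADKTACMCAAGCAHAGGGCCMAVCCMTWMVTTACANAHGC-3′

Standard pairs A↔T, G↔C; ambiguity codes pair R↔Y, M↔K, W↔W, B↔V, D↔H, N↔N. Complement (CGHANACATTVMWTMCCVAMCCGGGAHACGAACMCATKDADHATGTNGTY), then reverse for 5'→3'.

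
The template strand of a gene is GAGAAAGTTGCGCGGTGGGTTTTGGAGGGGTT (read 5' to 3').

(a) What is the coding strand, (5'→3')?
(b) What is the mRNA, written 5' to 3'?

(a) 5'-AACCCCTCCAAAACCCACCGCGCAACTTTCTC-3'
(b) 5'-AACCCCUCCAAAACCCACCGCGCAACUUUCUC-3'

(a) The coding strand is the reverse complement of the template: complement CTCTTTCAACGCGCCACCCAAAACCTCCCCAA, then reverse.
(b) mRNA has the coding-strand sequence with T→U.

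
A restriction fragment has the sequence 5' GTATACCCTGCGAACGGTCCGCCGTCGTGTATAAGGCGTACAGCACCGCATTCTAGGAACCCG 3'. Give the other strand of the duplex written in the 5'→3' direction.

Pairing A↔T and G↔C gives CATATGGGACGCTTGCCAGGCGGCAGCACATATTCCGCATGTCGTGGCGTAAGATCCTTGGGC, running 3'→5'. Reverse for the 5'→3' convention.

5'-CGGGTTCCTAGAATGCGGTGCTGTACGCCTTATACACGACGGCGGACCGTTCGCAGGGTATAC-3'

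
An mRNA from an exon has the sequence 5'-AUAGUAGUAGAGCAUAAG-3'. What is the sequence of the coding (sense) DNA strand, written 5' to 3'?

5′-ATAGTAGTAGAGCATAAG-3′

The coding DNA strand has the same 5'→3' sequence as the mRNA with U replaced by T.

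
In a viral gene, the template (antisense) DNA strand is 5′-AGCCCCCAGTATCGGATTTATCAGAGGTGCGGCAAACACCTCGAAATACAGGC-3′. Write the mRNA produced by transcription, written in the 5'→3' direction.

The mRNA has the sequence of the coding strand (reverse complement of the template) with T→U. Reverse complement of AGCCCCCAGTATCGGATTTATCAGAGGTGCGGCAAACACCTCGAAATACAGGC is GCCTGTATTTCGAGGTGTTTGCCGCACCTCTGATAAATCCGATACTGGGGGCT; then T→U.

5'-GCCUGUAUUUCGAGGUGUUUGCCGCACCUCUGAUAAAUCCGAUACUGGGGGCU-3'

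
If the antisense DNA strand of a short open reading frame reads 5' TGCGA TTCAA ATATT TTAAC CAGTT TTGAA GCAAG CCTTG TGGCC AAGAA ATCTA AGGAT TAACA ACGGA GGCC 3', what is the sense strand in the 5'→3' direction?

The coding strand is complementary and antiparallel to the template: take the complement (A↔T, G↔C) and reverse.

5'-GGCCTCCGTTGTTAATCCTTAGATTTCTTGGCCACAAGGCTTGCTTCAAAACTGGTTAAAATATTTGAATCGCA-3'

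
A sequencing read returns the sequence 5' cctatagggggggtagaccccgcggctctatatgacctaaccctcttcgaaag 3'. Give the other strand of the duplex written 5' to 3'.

5'-CTTTCGAAGAGGGTTAGGTCATATAGAGCCGCGGGGTCTACCCCCCCTATAGG-3'

Pairing A↔T and G↔C gives GGATATCCCCCCCATCTGGGGCGCCGAGATATACTGGATTGGGAGAAGCTTTC, running 3'→5'. Reverse for the 5'→3' convention.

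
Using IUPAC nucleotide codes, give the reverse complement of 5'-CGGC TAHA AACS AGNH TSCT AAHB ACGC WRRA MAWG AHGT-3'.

Standard pairs A↔T, G↔C; ambiguity codes pair R↔Y, M↔K, W↔W, S↔S, B↔V, H↔D, N↔N. Complement (GCCGATDTTTGSTCNDASGATTDVTGCGWYYTKTWCTDCA), then reverse for 5'→3'.

5'-ACDTCWTKTYYWGCGTVDTTAGSADNCTSGTTTDTAGCCG-3'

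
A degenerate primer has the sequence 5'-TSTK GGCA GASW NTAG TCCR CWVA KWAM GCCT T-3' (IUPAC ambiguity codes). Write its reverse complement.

5'-AAGGCKTWMTBWGYGGACTANWSTCTGCCMASA-3'

Standard pairs A↔T, G↔C; ambiguity codes pair R↔Y, M↔K, W↔W, S↔S, V↔B, N↔N. Complement (ASAMCCGTCTSWNATCAGGYGWBTMWTKCGGAA), then reverse for 5'→3'.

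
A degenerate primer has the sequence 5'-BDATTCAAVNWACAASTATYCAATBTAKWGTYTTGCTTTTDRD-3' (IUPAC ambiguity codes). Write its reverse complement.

Standard pairs A↔T, G↔C; ambiguity codes pair R↔Y, K↔M, W↔W, S↔S, B↔V, D↔H, N↔N. Complement (VHTAAGTTBNWTGTTSATARGTTAVATMWCARAACGAAAAHYH), then reverse for 5'→3'.

5'-HYHAAAAGCAARACWMTAVATTGRATASTTGTWNBTTGAATHV-3'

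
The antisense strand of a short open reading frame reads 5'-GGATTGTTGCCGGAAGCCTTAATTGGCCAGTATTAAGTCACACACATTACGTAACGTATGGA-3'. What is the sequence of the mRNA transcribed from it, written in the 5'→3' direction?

5'-UCCAUACGUUACGUAAUGUGUGUGACUUAAUACUGGCCAAUUAAGGCUUCCGGCAACAAUCC-3'

RNA polymerase reads the template 3'→5' and synthesizes mRNA 5'→3' by base-pairing (A→U, T→A, G↔C). The complement of the template is CCTAACAACGGCCTTCGGAATTAACCGGTCATAATTCAGTGTGTGTAATGCATTGCATACCT; antiparallel, so 5'→3' the coding strand is TCCATACGTTACGTAATGTGTGTGACTTAATACTGGCCAATTAAGGCTTCCGGCAACAATCC. Replace T with U for the mRNA.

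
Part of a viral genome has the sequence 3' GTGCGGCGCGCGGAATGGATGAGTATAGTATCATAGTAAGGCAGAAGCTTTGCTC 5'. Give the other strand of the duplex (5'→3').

The strand is given 3'→5', so its complement runs 5'→3' in the same left-to-right order: pair each base A↔T, G↔C.

5'-CACGCCGCGCGCCTTACCTACTCATATCATAGTATCATTCCGTCTTCGAAACGAG-3'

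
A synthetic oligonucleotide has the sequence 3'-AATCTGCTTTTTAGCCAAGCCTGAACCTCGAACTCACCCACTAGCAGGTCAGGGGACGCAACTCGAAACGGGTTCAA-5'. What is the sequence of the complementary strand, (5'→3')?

The strand is given 3'→5', so its complement runs 5'→3' in the same left-to-right order: pair each base A↔T, G↔C.

5'-TTAGACGAAAAATCGGTTCGGACTTGGAGCTTGAGTGGGTGATCGTCCAGTCCCCTGCGTTGAGCTTTGCCCAAGTT-3'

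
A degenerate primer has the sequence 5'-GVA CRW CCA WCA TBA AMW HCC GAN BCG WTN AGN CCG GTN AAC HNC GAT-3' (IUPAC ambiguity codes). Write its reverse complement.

5'-ATCGNDGTTNACCGGNCTNAWCGVNTCGGDWKTTVATGWTGGWYGTBC-3'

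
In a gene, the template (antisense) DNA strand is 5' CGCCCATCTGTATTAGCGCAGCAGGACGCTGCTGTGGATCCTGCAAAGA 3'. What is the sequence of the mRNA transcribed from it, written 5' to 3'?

5′-UCUUUGCAGGAUCCACAGCAGCGUCCUGCUGCGCUAAUACAGAUGGGCG-3′

The mRNA has the sequence of the coding strand (reverse complement of the template) with T→U. Reverse complement of CGCCCATCTGTATTAGCGCAGCAGGACGCTGCTGTGGATCCTGCAAAGA is TCTTTGCAGGATCCACAGCAGCGTCCTGCTGCGCTAATACAGATGGGCG; then T→U.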